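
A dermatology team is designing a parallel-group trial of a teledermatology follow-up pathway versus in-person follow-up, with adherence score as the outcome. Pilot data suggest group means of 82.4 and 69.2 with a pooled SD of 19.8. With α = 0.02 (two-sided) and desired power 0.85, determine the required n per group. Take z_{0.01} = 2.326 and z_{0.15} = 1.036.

n = 51 per group

Cohen's d = |M₁ − M₂| / SD_pooled = |82.4 − 69.2| / 19.8 = 13.2 / 19.8 = 0.667.
For two independent groups with equal n: n = 2·((z_{α/2} + z_β) / d)².
z_{α/2} + z_β = 2.326 + 1.036 = 3.362.
n = 2 × (3.362 / 0.667)² = 2 × 5.040² = 2 × 25.41 = 50.8.
Round up to the next whole participant.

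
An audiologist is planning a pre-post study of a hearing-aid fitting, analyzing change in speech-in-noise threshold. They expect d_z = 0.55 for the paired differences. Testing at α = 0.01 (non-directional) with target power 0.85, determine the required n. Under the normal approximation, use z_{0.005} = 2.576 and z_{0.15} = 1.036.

For a paired (one-sample on differences) test: n = ((z_{α/2} + z_β) / d)².
z_{α/2} + z_β = 2.576 + 1.036 = 3.612.
n = (3.612 / 0.55)² = 6.567² = 43.13.
Round up.

n = 44 pairs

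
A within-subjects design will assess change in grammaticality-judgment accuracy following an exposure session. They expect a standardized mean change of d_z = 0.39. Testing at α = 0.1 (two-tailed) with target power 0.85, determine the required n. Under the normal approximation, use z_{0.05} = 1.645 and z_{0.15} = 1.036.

n = 48 pairs

For a paired (one-sample on differences) test: n = ((z_{α/2} + z_β) / d)².
z_{α/2} + z_β = 1.645 + 1.036 = 2.681.
n = (2.681 / 0.39)² = 6.874² = 47.26.
Round up.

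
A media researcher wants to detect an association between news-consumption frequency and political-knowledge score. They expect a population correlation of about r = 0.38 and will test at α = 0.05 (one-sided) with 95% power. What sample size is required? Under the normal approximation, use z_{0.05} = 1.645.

Fisher's z: C = ½·ln((1+r)/(1−r)) = ½·ln(2.2258) = 0.4001.
n = ((z_{α} + z_β)/C)² + 3.
(1.645 + 1.645) / 0.4001 = 3.290 / 0.4001 = 8.223.
n = 8.223² + 3 = 67.62 + 3 = 70.6.
Round up.

n = 71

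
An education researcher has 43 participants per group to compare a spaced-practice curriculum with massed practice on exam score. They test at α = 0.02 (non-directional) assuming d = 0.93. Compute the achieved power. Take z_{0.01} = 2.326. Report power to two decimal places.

power ≈ 0.98

For two equal groups, power = Φ(d·√(n/2) − z_{α/2}).
d·√(n/2) = 0.93 × √(43/2) = 0.93 × 4.637 = 4.312.
z_β = 4.312 − 2.326 = 1.986.
Power = Φ(1.986) = 0.976.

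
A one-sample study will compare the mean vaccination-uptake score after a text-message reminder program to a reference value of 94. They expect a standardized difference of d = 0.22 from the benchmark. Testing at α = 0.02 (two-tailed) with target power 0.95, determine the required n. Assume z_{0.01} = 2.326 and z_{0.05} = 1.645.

n = 326

For a one-sample test: n = ((z_{α/2} + z_β) / d)².
z_{α/2} + z_β = 2.326 + 1.645 = 3.971.
n = (3.971 / 0.22)² = 18.050² = 325.80.
Round up.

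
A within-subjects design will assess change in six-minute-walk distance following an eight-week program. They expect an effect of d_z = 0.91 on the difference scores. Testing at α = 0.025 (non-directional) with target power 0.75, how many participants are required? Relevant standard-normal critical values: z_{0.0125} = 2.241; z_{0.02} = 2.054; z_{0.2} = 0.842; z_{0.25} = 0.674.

n = 11 pairs

For a paired (one-sample on differences) test: n = ((z_{α/2} + z_β) / d)².
z_{α/2} + z_β = 2.241 + 0.674 = 2.915.
n = (2.915 / 0.91)² = 3.203² = 10.26.
Round up.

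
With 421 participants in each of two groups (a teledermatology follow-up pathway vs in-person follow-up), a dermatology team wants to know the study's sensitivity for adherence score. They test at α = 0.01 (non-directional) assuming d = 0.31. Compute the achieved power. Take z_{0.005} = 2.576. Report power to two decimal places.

For two equal groups, power = Φ(d·√(n/2) − z_{α/2}).
d·√(n/2) = 0.31 × √(421/2) = 0.31 × 14.509 = 4.498.
z_β = 4.498 − 2.576 = 1.922.
Power = Φ(1.922) = 0.973.

power ≈ 0.97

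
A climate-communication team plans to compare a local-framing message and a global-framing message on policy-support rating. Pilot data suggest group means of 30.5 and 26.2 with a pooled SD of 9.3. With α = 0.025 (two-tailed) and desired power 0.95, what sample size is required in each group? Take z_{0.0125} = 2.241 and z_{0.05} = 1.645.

n = 142 per group

Cohen's d = |M₁ − M₂| / SD_pooled = |30.5 − 26.2| / 9.3 = 4.3 / 9.3 = 0.462.
For two independent groups with equal n: n = 2·((z_{α/2} + z_β) / d)².
z_{α/2} + z_β = 2.241 + 1.645 = 3.886.
n = 2 × (3.886 / 0.462)² = 2 × 8.411² = 2 × 70.75 = 141.5.
Round up to the next whole participant.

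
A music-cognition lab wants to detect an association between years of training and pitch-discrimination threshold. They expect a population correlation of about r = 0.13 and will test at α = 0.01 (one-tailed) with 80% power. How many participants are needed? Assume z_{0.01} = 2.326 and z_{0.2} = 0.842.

Fisher's z: C = ½·ln((1+r)/(1−r)) = ½·ln(1.2989) = 0.1307.
n = ((z_{α} + z_β)/C)² + 3.
(2.326 + 0.842) / 0.1307 = 3.168 / 0.1307 = 24.239.
n = 24.239² + 3 = 587.52 + 3 = 590.5.
Round up.

n = 591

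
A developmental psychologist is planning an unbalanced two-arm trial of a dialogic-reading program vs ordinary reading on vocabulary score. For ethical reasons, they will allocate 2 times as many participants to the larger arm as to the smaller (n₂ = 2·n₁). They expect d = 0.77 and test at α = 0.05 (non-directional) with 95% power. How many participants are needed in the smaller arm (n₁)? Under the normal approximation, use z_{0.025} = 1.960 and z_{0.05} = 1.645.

With allocation ratio k = n₂/n₁ = 2, Var(x̄₁−x̄₂) = σ²(1/n₁ + 1/(k·n₁)) = σ²·(k+1)/(k·n₁).
So n₁ = (1 + 1/k)·((z_{α/2} + z_β)/d)² = 1.500 × (3.605/0.77)².
n₁ = 1.500 × 21.92 = 32.9.
Round up: n₁ = 33, giving n₂ = 2 × 33 = 66.

n₁ = 33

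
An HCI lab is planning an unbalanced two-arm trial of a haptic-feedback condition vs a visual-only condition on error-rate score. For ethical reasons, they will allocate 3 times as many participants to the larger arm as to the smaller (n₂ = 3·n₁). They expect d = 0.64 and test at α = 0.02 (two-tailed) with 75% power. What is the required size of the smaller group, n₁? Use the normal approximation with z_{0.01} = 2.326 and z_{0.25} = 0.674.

With allocation ratio k = n₂/n₁ = 3, Var(x̄₁−x̄₂) = σ²(1/n₁ + 1/(k·n₁)) = σ²·(k+1)/(k·n₁).
So n₁ = (1 + 1/k)·((z_{α/2} + z_β)/d)² = 1.333 × (3.000/0.64)².
n₁ = 1.333 × 21.97 = 29.3.
Round up: n₁ = 30, giving n₂ = 3 × 30 = 90.

n₁ = 30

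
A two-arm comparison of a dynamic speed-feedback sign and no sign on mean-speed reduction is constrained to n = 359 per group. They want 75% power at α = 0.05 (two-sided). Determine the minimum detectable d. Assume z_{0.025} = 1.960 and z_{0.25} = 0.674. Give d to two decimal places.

For two independent groups of n = 359 each: d_min = (z_{α/2} + z_β)·√(2/n).
z-sum = 1.960 + 0.674 = 2.634.
d_min = 2.634 × √(2/359) = 2.634 × 0.0746 = 0.197.

d_min ≈ 0.20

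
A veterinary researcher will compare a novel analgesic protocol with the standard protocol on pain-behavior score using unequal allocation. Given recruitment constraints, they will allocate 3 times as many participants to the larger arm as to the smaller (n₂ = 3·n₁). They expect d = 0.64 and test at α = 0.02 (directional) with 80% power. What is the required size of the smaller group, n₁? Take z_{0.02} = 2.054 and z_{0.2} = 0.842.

n₁ = 28

With allocation ratio k = n₂/n₁ = 3, Var(x̄₁−x̄₂) = σ²(1/n₁ + 1/(k·n₁)) = σ²·(k+1)/(k·n₁).
So n₁ = (1 + 1/k)·((z_{α} + z_β)/d)² = 1.333 × (2.896/0.64)².
n₁ = 1.333 × 20.48 = 27.3.
Round up: n₁ = 28, giving n₂ = 3 × 28 = 84.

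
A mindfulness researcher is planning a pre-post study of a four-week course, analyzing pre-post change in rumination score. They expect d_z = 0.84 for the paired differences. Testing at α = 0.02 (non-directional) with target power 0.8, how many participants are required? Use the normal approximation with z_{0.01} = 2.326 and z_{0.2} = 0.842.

n = 15 pairs

For a paired (one-sample on differences) test: n = ((z_{α/2} + z_β) / d)².
z_{α/2} + z_β = 2.326 + 0.842 = 3.168.
n = (3.168 / 0.84)² = 3.771² = 14.22.
Round up.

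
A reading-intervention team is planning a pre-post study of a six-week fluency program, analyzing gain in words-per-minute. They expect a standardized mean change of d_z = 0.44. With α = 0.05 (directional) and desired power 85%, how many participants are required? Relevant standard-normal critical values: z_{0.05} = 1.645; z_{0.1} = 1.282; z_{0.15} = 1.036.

n = 38 pairs

For a paired (one-sample on differences) test: n = ((z_{α} + z_β) / d)².
z_{α} + z_β = 1.645 + 1.036 = 2.681.
n = (2.681 / 0.44)² = 6.093² = 37.13.
Round up.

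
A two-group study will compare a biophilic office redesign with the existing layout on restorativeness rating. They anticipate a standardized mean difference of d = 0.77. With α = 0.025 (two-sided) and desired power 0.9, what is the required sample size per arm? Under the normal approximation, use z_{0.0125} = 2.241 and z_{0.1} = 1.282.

n = 42 per group

For two independent groups with equal n: n = 2·((z_{α/2} + z_β) / d)².
z_{α/2} + z_β = 2.241 + 1.282 = 3.523.
n = 2 × (3.523 / 0.77)² = 2 × 4.575² = 2 × 20.93 = 41.9.
Round up to the next whole participant.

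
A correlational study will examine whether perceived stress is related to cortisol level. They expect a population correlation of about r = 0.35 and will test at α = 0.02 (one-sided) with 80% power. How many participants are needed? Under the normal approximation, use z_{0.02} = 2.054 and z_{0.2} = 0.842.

n = 66

Fisher's z: C = ½·ln((1+r)/(1−r)) = ½·ln(2.0769) = 0.3654.
n = ((z_{α} + z_β)/C)² + 3.
(2.054 + 0.842) / 0.3654 = 2.896 / 0.3654 = 7.926.
n = 7.926² + 3 = 62.81 + 3 = 65.8.
Round up.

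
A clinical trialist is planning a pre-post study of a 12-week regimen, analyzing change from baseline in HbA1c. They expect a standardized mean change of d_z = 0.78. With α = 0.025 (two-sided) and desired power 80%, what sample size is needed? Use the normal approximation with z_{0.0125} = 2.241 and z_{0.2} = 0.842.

n = 16 pairs

For a paired (one-sample on differences) test: n = ((z_{α/2} + z_β) / d)².
z_{α/2} + z_β = 2.241 + 0.842 = 3.083.
n = (3.083 / 0.78)² = 3.953² = 15.62.
Round up.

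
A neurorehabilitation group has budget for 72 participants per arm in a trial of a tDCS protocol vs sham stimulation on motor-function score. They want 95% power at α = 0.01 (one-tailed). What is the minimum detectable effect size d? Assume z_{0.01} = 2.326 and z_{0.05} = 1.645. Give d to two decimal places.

For two independent groups of n = 72 each: d_min = (z_{α} + z_β)·√(2/n).
z-sum = 2.326 + 1.645 = 3.971.
d_min = 3.971 × √(2/72) = 3.971 × 0.1667 = 0.662.

d_min ≈ 0.66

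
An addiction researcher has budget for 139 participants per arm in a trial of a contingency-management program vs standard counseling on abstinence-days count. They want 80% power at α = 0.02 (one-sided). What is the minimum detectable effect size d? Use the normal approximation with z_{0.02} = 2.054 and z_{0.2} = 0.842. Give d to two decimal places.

d_min ≈ 0.35

For two independent groups of n = 139 each: d_min = (z_{α} + z_β)·√(2/n).
z-sum = 2.054 + 0.842 = 2.896.
d_min = 2.896 × √(2/139) = 2.896 × 0.1200 = 0.347.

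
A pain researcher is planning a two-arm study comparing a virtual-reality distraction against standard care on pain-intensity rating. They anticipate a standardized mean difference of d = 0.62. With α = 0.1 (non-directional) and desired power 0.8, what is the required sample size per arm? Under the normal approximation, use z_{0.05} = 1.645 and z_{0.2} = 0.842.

For two independent groups with equal n: n = 2·((z_{α/2} + z_β) / d)².
z_{α/2} + z_β = 1.645 + 0.842 = 2.487.
n = 2 × (2.487 / 0.62)² = 2 × 4.011² = 2 × 16.09 = 32.2.
Round up to the next whole participant.

n = 33 per group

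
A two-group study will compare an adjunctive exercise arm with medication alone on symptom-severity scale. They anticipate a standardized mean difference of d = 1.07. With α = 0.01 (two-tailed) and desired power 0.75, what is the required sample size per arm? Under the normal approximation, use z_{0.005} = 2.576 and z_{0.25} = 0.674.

n = 19 per group

For two independent groups with equal n: n = 2·((z_{α/2} + z_β) / d)².
z_{α/2} + z_β = 2.576 + 0.674 = 3.250.
n = 2 × (3.250 / 1.07)² = 2 × 3.037² = 2 × 9.23 = 18.5.
Round up to the next whole participant.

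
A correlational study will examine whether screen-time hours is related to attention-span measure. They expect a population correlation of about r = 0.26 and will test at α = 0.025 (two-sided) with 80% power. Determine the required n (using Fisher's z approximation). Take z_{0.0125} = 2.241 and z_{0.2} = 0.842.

n = 138

Fisher's z: C = ½·ln((1+r)/(1−r)) = ½·ln(1.7027) = 0.2661.
n = ((z_{α/2} + z_β)/C)² + 3.
(2.241 + 0.842) / 0.2661 = 3.083 / 0.2661 = 11.586.
n = 11.586² + 3 = 134.23 + 3 = 137.2.
Round up.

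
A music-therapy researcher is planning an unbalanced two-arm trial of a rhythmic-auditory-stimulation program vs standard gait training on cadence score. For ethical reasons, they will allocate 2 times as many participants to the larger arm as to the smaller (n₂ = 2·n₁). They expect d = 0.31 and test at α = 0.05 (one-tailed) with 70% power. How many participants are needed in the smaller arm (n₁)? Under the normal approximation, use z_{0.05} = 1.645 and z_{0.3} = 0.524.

n₁ = 74

With allocation ratio k = n₂/n₁ = 2, Var(x̄₁−x̄₂) = σ²(1/n₁ + 1/(k·n₁)) = σ²·(k+1)/(k·n₁).
So n₁ = (1 + 1/k)·((z_{α} + z_β)/d)² = 1.500 × (2.169/0.31)².
n₁ = 1.500 × 48.95 = 73.4.
Round up: n₁ = 74, giving n₂ = 2 × 74 = 148.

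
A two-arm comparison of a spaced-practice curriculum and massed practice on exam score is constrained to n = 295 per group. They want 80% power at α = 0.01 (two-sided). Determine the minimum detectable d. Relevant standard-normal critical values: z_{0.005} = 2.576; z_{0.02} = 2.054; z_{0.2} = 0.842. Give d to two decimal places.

d_min ≈ 0.28

For two independent groups of n = 295 each: d_min = (z_{α/2} + z_β)·√(2/n).
z-sum = 2.576 + 0.842 = 3.418.
d_min = 3.418 × √(2/295) = 3.418 × 0.0823 = 0.281.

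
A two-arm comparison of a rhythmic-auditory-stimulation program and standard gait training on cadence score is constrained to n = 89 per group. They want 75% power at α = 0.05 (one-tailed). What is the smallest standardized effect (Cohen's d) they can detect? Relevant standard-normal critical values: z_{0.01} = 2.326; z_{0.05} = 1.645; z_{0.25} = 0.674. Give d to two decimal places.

For two independent groups of n = 89 each: d_min = (z_{α} + z_β)·√(2/n).
z-sum = 1.645 + 0.674 = 2.319.
d_min = 2.319 × √(2/89) = 2.319 × 0.1499 = 0.348.

d_min ≈ 0.35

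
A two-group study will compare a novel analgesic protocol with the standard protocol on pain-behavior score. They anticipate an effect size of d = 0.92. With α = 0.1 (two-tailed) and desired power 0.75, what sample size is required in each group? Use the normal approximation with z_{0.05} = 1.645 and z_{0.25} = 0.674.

n = 13 per group

For two independent groups with equal n: n = 2·((z_{α/2} + z_β) / d)².
z_{α/2} + z_β = 1.645 + 0.674 = 2.319.
n = 2 × (2.319 / 0.92)² = 2 × 2.521² = 2 × 6.35 = 12.7.
Round up to the next whole participant.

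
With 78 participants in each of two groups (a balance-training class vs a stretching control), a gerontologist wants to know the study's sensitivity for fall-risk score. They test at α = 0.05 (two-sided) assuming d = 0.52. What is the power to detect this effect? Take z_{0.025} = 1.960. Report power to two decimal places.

power ≈ 0.90

For two equal groups, power = Φ(d·√(n/2) − z_{α/2}).
d·√(n/2) = 0.52 × √(78/2) = 0.52 × 6.245 = 3.247.
z_β = 3.247 − 1.960 = 1.287.
Power = Φ(1.287) = 0.901.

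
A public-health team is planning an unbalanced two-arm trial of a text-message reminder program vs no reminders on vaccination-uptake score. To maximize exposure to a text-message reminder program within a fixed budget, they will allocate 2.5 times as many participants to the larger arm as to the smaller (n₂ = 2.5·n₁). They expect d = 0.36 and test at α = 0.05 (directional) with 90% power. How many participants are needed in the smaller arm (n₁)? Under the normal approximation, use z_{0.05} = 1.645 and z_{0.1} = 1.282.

n₁ = 93

With allocation ratio k = n₂/n₁ = 2.5, Var(x̄₁−x̄₂) = σ²(1/n₁ + 1/(k·n₁)) = σ²·(k+1)/(k·n₁).
So n₁ = (1 + 1/k)·((z_{α} + z_β)/d)² = 1.400 × (2.927/0.36)².
n₁ = 1.400 × 66.11 = 92.5.
Round up: n₁ = 93, giving n₂ = ⌈2.5 × 93⌉ = ⌈232.5⌉ = 233.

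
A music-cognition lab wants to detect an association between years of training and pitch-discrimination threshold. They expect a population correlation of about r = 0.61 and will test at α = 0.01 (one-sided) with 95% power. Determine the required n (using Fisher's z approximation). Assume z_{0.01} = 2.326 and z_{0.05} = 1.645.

Fisher's z: C = ½·ln((1+r)/(1−r)) = ½·ln(4.1282) = 0.7089.
n = ((z_{α} + z_β)/C)² + 3.
(2.326 + 1.645) / 0.7089 = 3.971 / 0.7089 = 5.602.
n = 5.602² + 3 = 31.38 + 3 = 34.4.
Round up.

n = 35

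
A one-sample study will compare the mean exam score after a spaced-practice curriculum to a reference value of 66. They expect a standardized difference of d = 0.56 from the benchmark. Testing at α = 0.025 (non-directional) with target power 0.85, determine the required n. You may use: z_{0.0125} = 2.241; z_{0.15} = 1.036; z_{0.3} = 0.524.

n = 35

For a one-sample test: n = ((z_{α/2} + z_β) / d)².
z_{α/2} + z_β = 2.241 + 1.036 = 3.277.
n = (3.277 / 0.56)² = 5.852² = 34.24.
Round up.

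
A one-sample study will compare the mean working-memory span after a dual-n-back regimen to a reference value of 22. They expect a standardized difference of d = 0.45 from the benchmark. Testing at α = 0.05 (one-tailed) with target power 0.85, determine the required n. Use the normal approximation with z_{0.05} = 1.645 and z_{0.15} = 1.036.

For a one-sample test: n = ((z_{α} + z_β) / d)².
z_{α} + z_β = 1.645 + 1.036 = 2.681.
n = (2.681 / 0.45)² = 5.958² = 35.50.
Round up.

n = 36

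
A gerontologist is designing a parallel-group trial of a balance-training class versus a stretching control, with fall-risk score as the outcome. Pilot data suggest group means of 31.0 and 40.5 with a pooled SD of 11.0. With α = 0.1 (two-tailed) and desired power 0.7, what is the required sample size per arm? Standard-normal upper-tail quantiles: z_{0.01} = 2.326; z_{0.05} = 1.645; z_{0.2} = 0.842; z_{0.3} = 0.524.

n = 13 per group

Cohen's d = |M₁ − M₂| / SD_pooled = |31.0 − 40.5| / 11.0 = 9.5 / 11.0 = 0.864.
For two independent groups with equal n: n = 2·((z_{α/2} + z_β) / d)².
z_{α/2} + z_β = 1.645 + 0.524 = 2.169.
n = 2 × (2.169 / 0.864)² = 2 × 2.510² = 2 × 6.30 = 12.6.
Round up to the next whole participant.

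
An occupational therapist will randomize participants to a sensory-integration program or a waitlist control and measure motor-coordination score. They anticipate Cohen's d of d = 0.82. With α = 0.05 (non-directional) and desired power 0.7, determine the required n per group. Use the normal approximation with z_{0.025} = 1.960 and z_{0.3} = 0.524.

n = 19 per group

For two independent groups with equal n: n = 2·((z_{α/2} + z_β) / d)².
z_{α/2} + z_β = 1.960 + 0.524 = 2.484.
n = 2 × (2.484 / 0.82)² = 2 × 3.029² = 2 × 9.18 = 18.4.
Round up to the next whole participant.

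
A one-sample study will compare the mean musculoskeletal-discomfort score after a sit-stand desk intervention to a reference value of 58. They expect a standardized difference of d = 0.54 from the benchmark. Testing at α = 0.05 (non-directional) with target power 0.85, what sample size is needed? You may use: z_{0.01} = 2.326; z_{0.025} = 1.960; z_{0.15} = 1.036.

n = 31

For a one-sample test: n = ((z_{α/2} + z_β) / d)².
z_{α/2} + z_β = 1.960 + 1.036 = 2.996.
n = (2.996 / 0.54)² = 5.548² = 30.78.
Round up.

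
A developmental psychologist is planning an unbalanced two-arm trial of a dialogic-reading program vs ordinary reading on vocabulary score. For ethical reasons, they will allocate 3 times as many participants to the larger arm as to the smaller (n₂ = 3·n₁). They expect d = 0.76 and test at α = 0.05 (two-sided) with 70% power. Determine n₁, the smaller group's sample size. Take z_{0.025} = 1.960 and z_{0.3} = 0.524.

With allocation ratio k = n₂/n₁ = 3, Var(x̄₁−x̄₂) = σ²(1/n₁ + 1/(k·n₁)) = σ²·(k+1)/(k·n₁).
So n₁ = (1 + 1/k)·((z_{α/2} + z_β)/d)² = 1.333 × (2.484/0.76)².
n₁ = 1.333 × 10.68 = 14.2.
Round up: n₁ = 15, giving n₂ = 3 × 15 = 45.

n₁ = 15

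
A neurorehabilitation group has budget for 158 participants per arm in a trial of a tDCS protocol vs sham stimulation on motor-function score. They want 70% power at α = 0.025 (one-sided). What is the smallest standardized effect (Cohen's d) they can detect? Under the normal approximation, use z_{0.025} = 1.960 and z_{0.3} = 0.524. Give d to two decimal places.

d_min ≈ 0.28

For two independent groups of n = 158 each: d_min = (z_{α} + z_β)·√(2/n).
z-sum = 1.960 + 0.524 = 2.484.
d_min = 2.484 × √(2/158) = 2.484 × 0.1125 = 0.279.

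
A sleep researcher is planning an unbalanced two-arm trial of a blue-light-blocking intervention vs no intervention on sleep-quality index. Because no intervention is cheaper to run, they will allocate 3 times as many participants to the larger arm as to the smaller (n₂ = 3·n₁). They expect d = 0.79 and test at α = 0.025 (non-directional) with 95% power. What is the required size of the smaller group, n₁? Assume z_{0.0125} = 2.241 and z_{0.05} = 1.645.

n₁ = 33

With allocation ratio k = n₂/n₁ = 3, Var(x̄₁−x̄₂) = σ²(1/n₁ + 1/(k·n₁)) = σ²·(k+1)/(k·n₁).
So n₁ = (1 + 1/k)·((z_{α/2} + z_β)/d)² = 1.333 × (3.886/0.79)².
n₁ = 1.333 × 24.20 = 32.3.
Round up: n₁ = 33, giving n₂ = 3 × 33 = 99.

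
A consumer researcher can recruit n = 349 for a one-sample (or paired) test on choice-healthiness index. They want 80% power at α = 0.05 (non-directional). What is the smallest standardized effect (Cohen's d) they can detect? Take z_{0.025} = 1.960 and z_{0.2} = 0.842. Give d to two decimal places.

For a single sample (or paired design) of n = 349: d_min = (z_{α/2} + z_β)/√n.
z-sum = 1.960 + 0.842 = 2.802.
d_min = 2.802 / √349 = 2.802 / 18.682 = 0.150.

d_min ≈ 0.15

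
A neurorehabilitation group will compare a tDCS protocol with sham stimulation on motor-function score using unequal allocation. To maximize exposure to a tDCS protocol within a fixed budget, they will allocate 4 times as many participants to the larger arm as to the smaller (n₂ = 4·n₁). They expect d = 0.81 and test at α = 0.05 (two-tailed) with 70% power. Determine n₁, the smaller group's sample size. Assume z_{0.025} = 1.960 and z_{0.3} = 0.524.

With allocation ratio k = n₂/n₁ = 4, Var(x̄₁−x̄₂) = σ²(1/n₁ + 1/(k·n₁)) = σ²·(k+1)/(k·n₁).
So n₁ = (1 + 1/k)·((z_{α/2} + z_β)/d)² = 1.250 × (2.484/0.81)².
n₁ = 1.250 × 9.40 = 11.8.
Round up: n₁ = 12, giving n₂ = 4 × 12 = 48.

n₁ = 12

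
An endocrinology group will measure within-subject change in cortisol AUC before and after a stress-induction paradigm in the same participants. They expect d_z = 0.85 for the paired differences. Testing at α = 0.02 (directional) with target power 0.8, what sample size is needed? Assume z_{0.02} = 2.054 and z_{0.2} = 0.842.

n = 12 pairs

For a paired (one-sample on differences) test: n = ((z_{α} + z_β) / d)².
z_{α} + z_β = 2.054 + 0.842 = 2.896.
n = (2.896 / 0.85)² = 3.407² = 11.61.
Round up.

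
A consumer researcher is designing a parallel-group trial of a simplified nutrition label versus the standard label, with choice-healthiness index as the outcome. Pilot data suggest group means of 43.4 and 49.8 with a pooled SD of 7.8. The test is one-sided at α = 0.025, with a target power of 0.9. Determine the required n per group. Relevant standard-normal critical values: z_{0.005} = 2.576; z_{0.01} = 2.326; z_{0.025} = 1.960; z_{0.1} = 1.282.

Cohen's d = |M₁ − M₂| / SD_pooled = |43.4 − 49.8| / 7.8 = 6.4 / 7.8 = 0.821.
For two independent groups with equal n: n = 2·((z_{α} + z_β) / d)².
z_{α} + z_β = 1.960 + 1.282 = 3.242.
n = 2 × (3.242 / 0.821)² = 2 × 3.949² = 2 × 15.59 = 31.2.
Round up to the next whole participant.

n = 32 per group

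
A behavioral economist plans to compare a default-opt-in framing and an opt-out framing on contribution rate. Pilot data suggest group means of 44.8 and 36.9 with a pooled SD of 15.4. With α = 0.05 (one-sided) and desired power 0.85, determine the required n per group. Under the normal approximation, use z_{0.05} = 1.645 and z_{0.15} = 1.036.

n = 55 per group

Cohen's d = |M₁ − M₂| / SD_pooled = |44.8 − 36.9| / 15.4 = 7.9 / 15.4 = 0.513.
For two independent groups with equal n: n = 2·((z_{α} + z_β) / d)².
z_{α} + z_β = 1.645 + 1.036 = 2.681.
n = 2 × (2.681 / 0.513)² = 2 × 5.226² = 2 × 27.31 = 54.6.
Round up to the next whole participant.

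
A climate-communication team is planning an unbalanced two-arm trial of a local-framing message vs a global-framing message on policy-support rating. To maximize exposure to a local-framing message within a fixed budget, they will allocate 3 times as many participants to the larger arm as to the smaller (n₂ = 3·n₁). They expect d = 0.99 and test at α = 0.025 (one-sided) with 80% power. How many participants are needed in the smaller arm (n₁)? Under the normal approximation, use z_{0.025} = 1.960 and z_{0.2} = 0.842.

With allocation ratio k = n₂/n₁ = 3, Var(x̄₁−x̄₂) = σ²(1/n₁ + 1/(k·n₁)) = σ²·(k+1)/(k·n₁).
So n₁ = (1 + 1/k)·((z_{α} + z_β)/d)² = 1.333 × (2.802/0.99)².
n₁ = 1.333 × 8.01 = 10.7.
Round up: n₁ = 11, giving n₂ = 3 × 11 = 33.

n₁ = 11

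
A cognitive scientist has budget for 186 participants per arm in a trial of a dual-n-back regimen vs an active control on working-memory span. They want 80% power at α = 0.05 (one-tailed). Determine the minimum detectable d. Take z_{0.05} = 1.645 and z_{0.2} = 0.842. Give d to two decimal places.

d_min ≈ 0.26

For two independent groups of n = 186 each: d_min = (z_{α} + z_β)·√(2/n).
z-sum = 1.645 + 0.842 = 2.487.
d_min = 2.487 × √(2/186) = 2.487 × 0.1037 = 0.258.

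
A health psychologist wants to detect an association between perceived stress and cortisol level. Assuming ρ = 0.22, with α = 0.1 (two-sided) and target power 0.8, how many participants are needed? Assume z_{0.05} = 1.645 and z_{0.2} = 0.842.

Fisher's z: C = ½·ln((1+r)/(1−r)) = ½·ln(1.5641) = 0.2237.
n = ((z_{α/2} + z_β)/C)² + 3.
(1.645 + 0.842) / 0.2237 = 2.487 / 0.2237 = 11.118.
n = 11.118² + 3 = 123.60 + 3 = 126.6.
Round up.

n = 127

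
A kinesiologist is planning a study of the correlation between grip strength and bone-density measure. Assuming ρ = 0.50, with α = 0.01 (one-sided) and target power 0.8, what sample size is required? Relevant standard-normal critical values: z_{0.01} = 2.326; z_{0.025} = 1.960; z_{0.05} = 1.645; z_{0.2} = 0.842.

n = 37

Fisher's z: C = ½·ln((1+r)/(1−r)) = ½·ln(3.0000) = 0.5493.
n = ((z_{α} + z_β)/C)² + 3.
(2.326 + 0.842) / 0.5493 = 3.168 / 0.5493 = 5.767.
n = 5.767² + 3 = 33.26 + 3 = 36.3.
Round up.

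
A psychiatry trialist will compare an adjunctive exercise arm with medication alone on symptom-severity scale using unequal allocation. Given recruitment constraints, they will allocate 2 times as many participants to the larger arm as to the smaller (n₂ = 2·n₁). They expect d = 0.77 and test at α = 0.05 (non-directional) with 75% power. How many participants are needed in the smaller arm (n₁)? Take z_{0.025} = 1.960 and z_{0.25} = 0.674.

n₁ = 18

With allocation ratio k = n₂/n₁ = 2, Var(x̄₁−x̄₂) = σ²(1/n₁ + 1/(k·n₁)) = σ²·(k+1)/(k·n₁).
So n₁ = (1 + 1/k)·((z_{α/2} + z_β)/d)² = 1.500 × (2.634/0.77)².
n₁ = 1.500 × 11.70 = 17.6.
Round up: n₁ = 18, giving n₂ = 2 × 18 = 36.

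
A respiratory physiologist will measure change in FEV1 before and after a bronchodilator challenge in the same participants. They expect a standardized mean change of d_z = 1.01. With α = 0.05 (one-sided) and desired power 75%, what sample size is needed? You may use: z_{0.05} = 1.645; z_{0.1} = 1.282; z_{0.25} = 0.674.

n = 6 pairs

For a paired (one-sample on differences) test: n = ((z_{α} + z_β) / d)².
z_{α} + z_β = 1.645 + 0.674 = 2.319.
n = (2.319 / 1.01)² = 2.296² = 5.27.
Round up.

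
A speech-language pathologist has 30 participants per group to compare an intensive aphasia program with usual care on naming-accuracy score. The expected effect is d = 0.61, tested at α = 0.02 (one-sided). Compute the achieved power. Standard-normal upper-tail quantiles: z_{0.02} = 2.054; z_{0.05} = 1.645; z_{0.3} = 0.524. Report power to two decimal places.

For two equal groups, power = Φ(d·√(n/2) − z_{α}).
d·√(n/2) = 0.61 × √(30/2) = 0.61 × 3.873 = 2.363.
z_β = 2.363 − 2.054 = 0.309.
Power = Φ(0.309) = 0.621.

power ≈ 0.62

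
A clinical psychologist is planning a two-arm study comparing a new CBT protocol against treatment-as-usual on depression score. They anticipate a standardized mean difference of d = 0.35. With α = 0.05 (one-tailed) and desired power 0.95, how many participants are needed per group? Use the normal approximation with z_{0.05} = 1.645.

For two independent groups with equal n: n = 2·((z_{α} + z_β) / d)².
z_{α} + z_β = 1.645 + 1.645 = 3.290.
n = 2 × (3.290 / 0.35)² = 2 × 9.400² = 2 × 88.36 = 176.7.
Round up to the next whole participant.

n = 177 per group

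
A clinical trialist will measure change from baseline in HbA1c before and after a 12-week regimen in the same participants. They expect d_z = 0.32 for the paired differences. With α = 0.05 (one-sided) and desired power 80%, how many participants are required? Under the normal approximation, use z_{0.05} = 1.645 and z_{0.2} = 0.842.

For a paired (one-sample on differences) test: n = ((z_{α} + z_β) / d)².
z_{α} + z_β = 1.645 + 0.842 = 2.487.
n = (2.487 / 0.32)² = 7.772² = 60.40.
Round up.

n = 61 pairs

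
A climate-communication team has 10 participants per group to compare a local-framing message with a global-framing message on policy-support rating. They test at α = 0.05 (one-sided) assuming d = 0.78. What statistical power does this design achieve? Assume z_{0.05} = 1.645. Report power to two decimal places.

For two equal groups, power = Φ(d·√(n/2) − z_{α}).
d·√(n/2) = 0.78 × √(10/2) = 0.78 × 2.236 = 1.744.
z_β = 1.744 − 1.645 = 0.099.
Power = Φ(0.099) = 0.539.

power ≈ 0.54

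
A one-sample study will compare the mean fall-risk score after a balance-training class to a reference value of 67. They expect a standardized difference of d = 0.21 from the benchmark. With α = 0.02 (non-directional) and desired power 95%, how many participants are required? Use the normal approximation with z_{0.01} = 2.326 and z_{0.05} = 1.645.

For a one-sample test: n = ((z_{α/2} + z_β) / d)².
z_{α/2} + z_β = 2.326 + 1.645 = 3.971.
n = (3.971 / 0.21)² = 18.910² = 357.57.
Round up.

n = 358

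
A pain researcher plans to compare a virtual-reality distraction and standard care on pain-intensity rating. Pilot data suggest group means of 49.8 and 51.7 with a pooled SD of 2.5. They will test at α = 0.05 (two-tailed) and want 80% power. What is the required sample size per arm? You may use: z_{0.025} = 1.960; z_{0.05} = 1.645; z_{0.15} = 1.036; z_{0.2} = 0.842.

Cohen's d = |M₁ − M₂| / SD_pooled = |49.8 − 51.7| / 2.5 = 1.9 / 2.5 = 0.760.
For two independent groups with equal n: n = 2·((z_{α/2} + z_β) / d)².
z_{α/2} + z_β = 1.960 + 0.842 = 2.802.
n = 2 × (2.802 / 0.760)² = 2 × 3.687² = 2 × 13.59 = 27.2.
Round up to the next whole participant.

n = 28 per group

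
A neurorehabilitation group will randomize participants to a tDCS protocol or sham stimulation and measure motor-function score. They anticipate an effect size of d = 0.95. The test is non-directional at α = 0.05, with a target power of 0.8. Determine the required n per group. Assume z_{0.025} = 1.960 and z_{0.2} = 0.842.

For two independent groups with equal n: n = 2·((z_{α/2} + z_β) / d)².
z_{α/2} + z_β = 1.960 + 0.842 = 2.802.
n = 2 × (2.802 / 0.95)² = 2 × 2.949² = 2 × 8.70 = 17.4.
Round up to the next whole participant.

n = 18 per group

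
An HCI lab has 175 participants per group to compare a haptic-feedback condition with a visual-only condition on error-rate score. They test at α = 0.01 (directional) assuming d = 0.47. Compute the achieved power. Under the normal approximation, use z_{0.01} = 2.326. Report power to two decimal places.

For two equal groups, power = Φ(d·√(n/2) − z_{α}).
d·√(n/2) = 0.47 × √(175/2) = 0.47 × 9.354 = 4.396.
z_β = 4.396 − 2.326 = 2.070.
Power = Φ(2.070) = 0.981.

power ≈ 0.98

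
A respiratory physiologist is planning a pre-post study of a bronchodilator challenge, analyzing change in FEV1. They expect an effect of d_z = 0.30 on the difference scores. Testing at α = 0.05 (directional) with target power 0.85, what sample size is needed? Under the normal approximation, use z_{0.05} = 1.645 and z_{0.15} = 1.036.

n = 80 pairs

For a paired (one-sample on differences) test: n = ((z_{α} + z_β) / d)².
z_{α} + z_β = 1.645 + 1.036 = 2.681.
n = (2.681 / 0.30)² = 8.937² = 79.86.
Round up.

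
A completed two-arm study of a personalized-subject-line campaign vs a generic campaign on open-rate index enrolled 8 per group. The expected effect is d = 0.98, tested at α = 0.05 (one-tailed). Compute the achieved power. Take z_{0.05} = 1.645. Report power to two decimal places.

For two equal groups, power = Φ(d·√(n/2) − z_{α}).
d·√(n/2) = 0.98 × √(8/2) = 0.98 × 2.000 = 1.960.
z_β = 1.960 − 1.645 = 0.315.
Power = Φ(0.315) = 0.624.

power ≈ 0.62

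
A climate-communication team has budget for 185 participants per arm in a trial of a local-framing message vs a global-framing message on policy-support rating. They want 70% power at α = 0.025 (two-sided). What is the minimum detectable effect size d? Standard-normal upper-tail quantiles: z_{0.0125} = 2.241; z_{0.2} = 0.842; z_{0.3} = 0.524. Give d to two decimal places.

d_min ≈ 0.29

For two independent groups of n = 185 each: d_min = (z_{α/2} + z_β)·√(2/n).
z-sum = 2.241 + 0.524 = 2.765.
d_min = 2.765 × √(2/185) = 2.765 × 0.1040 = 0.287.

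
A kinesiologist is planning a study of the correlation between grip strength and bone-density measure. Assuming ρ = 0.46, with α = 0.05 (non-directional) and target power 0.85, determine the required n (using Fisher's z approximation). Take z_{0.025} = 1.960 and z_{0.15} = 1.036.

Fisher's z: C = ½·ln((1+r)/(1−r)) = ½·ln(2.7037) = 0.4973.
n = ((z_{α/2} + z_β)/C)² + 3.
(1.960 + 1.036) / 0.4973 = 2.996 / 0.4973 = 6.025.
n = 6.025² + 3 = 36.29 + 3 = 39.3.
Round up.

n = 40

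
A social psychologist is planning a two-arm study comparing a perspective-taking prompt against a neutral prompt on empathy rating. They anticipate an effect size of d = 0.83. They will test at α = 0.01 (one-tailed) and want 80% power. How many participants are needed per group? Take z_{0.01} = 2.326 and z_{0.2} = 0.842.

For two independent groups with equal n: n = 2·((z_{α} + z_β) / d)².
z_{α} + z_β = 2.326 + 0.842 = 3.168.
n = 2 × (3.168 / 0.83)² = 2 × 3.817² = 2 × 14.57 = 29.1.
Round up to the next whole participant.

n = 30 per group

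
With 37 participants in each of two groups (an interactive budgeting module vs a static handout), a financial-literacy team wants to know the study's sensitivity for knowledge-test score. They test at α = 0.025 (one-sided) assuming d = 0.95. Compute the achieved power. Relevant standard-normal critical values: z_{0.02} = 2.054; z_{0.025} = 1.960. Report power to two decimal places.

For two equal groups, power = Φ(d·√(n/2) − z_{α}).
d·√(n/2) = 0.95 × √(37/2) = 0.95 × 4.301 = 4.086.
z_β = 4.086 − 1.960 = 2.126.
Power = Φ(2.126) = 0.983.

power ≈ 0.98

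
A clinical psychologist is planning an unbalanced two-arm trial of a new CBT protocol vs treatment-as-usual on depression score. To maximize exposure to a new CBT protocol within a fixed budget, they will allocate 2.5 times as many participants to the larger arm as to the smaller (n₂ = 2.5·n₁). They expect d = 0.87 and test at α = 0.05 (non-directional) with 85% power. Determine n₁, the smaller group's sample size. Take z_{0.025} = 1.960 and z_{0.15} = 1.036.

n₁ = 17

With allocation ratio k = n₂/n₁ = 2.5, Var(x̄₁−x̄₂) = σ²(1/n₁ + 1/(k·n₁)) = σ²·(k+1)/(k·n₁).
So n₁ = (1 + 1/k)·((z_{α/2} + z_β)/d)² = 1.400 × (2.996/0.87)².
n₁ = 1.400 × 11.86 = 16.6.
Round up: n₁ = 17, giving n₂ = ⌈2.5 × 17⌉ = ⌈42.5⌉ = 43.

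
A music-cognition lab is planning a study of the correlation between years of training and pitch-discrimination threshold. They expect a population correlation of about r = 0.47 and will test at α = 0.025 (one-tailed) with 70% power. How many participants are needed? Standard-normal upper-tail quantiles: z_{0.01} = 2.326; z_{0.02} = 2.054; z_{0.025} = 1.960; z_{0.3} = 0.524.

n = 27

Fisher's z: C = ½·ln((1+r)/(1−r)) = ½·ln(2.7736) = 0.5101.
n = ((z_{α} + z_β)/C)² + 3.
(1.960 + 0.524) / 0.5101 = 2.484 / 0.5101 = 4.870.
n = 4.870² + 3 = 23.71 + 3 = 26.7.
Round up.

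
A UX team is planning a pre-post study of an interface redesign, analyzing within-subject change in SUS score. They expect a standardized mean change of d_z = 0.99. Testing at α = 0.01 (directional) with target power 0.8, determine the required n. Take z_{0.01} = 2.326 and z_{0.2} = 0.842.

n = 11 pairs

For a paired (one-sample on differences) test: n = ((z_{α} + z_β) / d)².
z_{α} + z_β = 2.326 + 0.842 = 3.168.
n = (3.168 / 0.99)² = 3.200² = 10.24.
Round up.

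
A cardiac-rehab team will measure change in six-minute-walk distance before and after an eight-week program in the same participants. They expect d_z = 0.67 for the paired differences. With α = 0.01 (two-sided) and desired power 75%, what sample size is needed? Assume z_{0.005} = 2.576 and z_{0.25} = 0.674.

n = 24 pairs

For a paired (one-sample on differences) test: n = ((z_{α/2} + z_β) / d)².
z_{α/2} + z_β = 2.576 + 0.674 = 3.250.
n = (3.250 / 0.67)² = 4.851² = 23.53.
Round up.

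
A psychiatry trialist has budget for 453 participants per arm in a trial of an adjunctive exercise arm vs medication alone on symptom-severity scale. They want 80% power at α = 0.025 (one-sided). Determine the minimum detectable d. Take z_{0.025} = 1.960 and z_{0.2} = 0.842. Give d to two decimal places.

For two independent groups of n = 453 each: d_min = (z_{α} + z_β)·√(2/n).
z-sum = 1.960 + 0.842 = 2.802.
d_min = 2.802 × √(2/453) = 2.802 × 0.0664 = 0.186.

d_min ≈ 0.19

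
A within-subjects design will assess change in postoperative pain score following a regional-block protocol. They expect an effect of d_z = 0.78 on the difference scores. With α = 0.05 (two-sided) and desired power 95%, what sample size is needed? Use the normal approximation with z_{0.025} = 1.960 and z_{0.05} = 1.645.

For a paired (one-sample on differences) test: n = ((z_{α/2} + z_β) / d)².
z_{α/2} + z_β = 1.960 + 1.645 = 3.605.
n = (3.605 / 0.78)² = 4.622² = 21.36.
Round up.

n = 22 pairs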